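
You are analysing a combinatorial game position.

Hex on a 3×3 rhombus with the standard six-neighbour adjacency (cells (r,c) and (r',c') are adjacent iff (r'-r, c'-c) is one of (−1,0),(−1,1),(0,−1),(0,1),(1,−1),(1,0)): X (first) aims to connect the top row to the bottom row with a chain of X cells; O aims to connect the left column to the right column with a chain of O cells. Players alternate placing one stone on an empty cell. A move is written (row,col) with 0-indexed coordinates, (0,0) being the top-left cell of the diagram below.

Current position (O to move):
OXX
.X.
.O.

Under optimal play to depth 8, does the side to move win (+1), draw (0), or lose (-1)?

p1 O@[OXX/.X./.O.]: (1,0)[OXX/OX./.O.]-1 (1,2)[OXX/.XO/.O.]-1 (2,0)[OXX/.X./OO.]+1* (2,2)[OXX/.X./.OO]-1
p2 X@[OXX/.X./OO.]: (1,0)[OXX/XX./OO.]-1* (1,2)[OXX/.XX/OO.]-1 (2,2)[OXX/.X./OOX]-1
p3 O@[OXX/XX./OO.]: (1,2)[OXX/XXO/OO.]+1* (2,2)[OXX/XX./OOO]+1
p4 X@[OXX/XXO/OO.] terminal -1; root [OXX/.X./.O.] d8

value(OXX/.X./.O., O) = +1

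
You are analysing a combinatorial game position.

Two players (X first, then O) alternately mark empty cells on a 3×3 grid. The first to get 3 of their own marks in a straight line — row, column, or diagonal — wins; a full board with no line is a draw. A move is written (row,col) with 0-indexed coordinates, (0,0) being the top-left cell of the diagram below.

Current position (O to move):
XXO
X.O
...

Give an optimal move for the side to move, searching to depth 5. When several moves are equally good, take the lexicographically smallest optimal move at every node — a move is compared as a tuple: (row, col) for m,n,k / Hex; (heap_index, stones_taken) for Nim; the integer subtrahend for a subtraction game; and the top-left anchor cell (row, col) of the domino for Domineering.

O's best at [XXO/X.O/...]: (2,0)

ply 1, O at XXO/X.O/... | (1,1)=-1→XXO/XOO/...; (2,0)=+1→XXO/X.O/O..*; (2,1)=-1→XXO/X.O/.O.; (2,2)=+1→XXO/X.O/..O
ply 2, X at XXO/X.O/O.. | (1,1)=-1→XXO/XXO/O..*; (2,1)=-1→XXO/X.O/OX.; (2,2)=-1→XXO/X.O/O.X
ply 3, O at XXO/XXO/O.. | (2,1)=-1→XXO/XXO/OO.; (2,2)=+1→XXO/XXO/O.O*
ply 4: XXO/XXO/O.O is terminal -1 (X); from XXO/X.O/... depth 5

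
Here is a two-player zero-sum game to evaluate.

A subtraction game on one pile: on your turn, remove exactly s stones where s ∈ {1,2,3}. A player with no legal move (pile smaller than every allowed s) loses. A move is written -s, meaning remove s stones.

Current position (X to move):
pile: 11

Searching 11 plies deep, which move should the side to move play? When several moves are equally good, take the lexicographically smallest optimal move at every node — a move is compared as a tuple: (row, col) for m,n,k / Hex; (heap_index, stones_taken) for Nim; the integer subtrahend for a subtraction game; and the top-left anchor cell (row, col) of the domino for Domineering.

p1 X@[11]: -1[10]-1 -2[9]-1 -3[8]+1*
p2 O@[8]: -1[7]-1* -2[6]-1 -3[5]-1
p3 X@[7]: -1[6]-1 -2[5]-1 -3[4]+1*
p4 O@[4]: -1[3]-1* -2[2]-1 -3[1]-1
p5 X@[3]: -1[2]-1 -2[1]-1 -3[0]+1*
p6 O@[0] terminal -1; root [11] d11

X's best at [11]: -3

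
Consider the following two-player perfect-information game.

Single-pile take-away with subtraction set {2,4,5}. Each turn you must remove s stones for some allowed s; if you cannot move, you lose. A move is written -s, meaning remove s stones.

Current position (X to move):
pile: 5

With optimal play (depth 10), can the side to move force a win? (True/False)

[5] X move#1: -2:-1/3, -4:+1/1*, -5:+1/0
[1] end (terminal -1, O#2); searched 5 to 10

X winning at [5]: True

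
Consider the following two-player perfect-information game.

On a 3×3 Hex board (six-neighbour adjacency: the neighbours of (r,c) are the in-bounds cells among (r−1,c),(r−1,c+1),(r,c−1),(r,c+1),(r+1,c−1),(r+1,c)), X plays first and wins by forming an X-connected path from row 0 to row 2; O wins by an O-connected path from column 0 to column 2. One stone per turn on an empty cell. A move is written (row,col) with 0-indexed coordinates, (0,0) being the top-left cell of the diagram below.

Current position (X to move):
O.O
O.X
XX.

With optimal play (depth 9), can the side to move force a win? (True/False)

X winning at [O.O/O.X/XX.]: False

ply 1, X at O.O/O.X/XX. | (0,1)=-1→OXO/O.X/XX.*; (1,1)=-1→O.O/OXX/XX.; (2,2)=-1→O.O/O.X/XXX
ply 2, O at OXO/O.X/XX. | (1,1)=+1→OXO/OOX/XX.*; (2,2)=-1→OXO/O.X/XXO
ply 3: OXO/OOX/XX. is terminal -1 (X); from O.O/O.X/XX. depth 9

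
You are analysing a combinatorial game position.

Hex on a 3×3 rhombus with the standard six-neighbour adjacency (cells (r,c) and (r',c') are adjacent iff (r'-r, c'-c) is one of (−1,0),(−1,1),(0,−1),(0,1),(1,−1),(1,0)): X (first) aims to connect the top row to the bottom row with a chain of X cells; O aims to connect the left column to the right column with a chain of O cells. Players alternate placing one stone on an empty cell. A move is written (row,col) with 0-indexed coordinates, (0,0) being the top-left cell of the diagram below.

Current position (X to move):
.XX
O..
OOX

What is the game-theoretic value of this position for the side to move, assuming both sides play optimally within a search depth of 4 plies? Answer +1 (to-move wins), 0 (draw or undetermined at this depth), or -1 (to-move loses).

value(.XX/O../OOX, X) = +1

[.XX/O../OOX] X move#1: (0,0):-1/XXX/O../OOX, (1,1):-1/.XX/OX./OOX, (1,2):+1/.XX/O.X/OOX*
[.XX/O.X/OOX] end (terminal -1, O#2); searched .XX/O../OOX to 4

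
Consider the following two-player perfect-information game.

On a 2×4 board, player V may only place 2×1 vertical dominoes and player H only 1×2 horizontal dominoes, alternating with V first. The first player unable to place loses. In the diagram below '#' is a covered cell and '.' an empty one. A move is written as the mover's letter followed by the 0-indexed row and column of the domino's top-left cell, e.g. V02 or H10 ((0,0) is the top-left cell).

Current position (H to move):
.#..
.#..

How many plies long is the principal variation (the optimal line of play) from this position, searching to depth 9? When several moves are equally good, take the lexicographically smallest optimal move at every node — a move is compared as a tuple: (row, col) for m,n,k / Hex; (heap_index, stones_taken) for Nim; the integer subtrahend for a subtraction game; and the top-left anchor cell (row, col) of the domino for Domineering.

ply 1, H at .#../.#.. | H02=+1→.###/.#..*; H12=+1→.#../.###
ply 2, V at .###/.#.. | V00=-1→####/##..*
ply 3, H at ####/##.. | H12=+1→####/####*
ply 4: ####/#### is terminal -1 (V); from .#../.#.. depth 9

PV length from [.#../.#..]: 3 plies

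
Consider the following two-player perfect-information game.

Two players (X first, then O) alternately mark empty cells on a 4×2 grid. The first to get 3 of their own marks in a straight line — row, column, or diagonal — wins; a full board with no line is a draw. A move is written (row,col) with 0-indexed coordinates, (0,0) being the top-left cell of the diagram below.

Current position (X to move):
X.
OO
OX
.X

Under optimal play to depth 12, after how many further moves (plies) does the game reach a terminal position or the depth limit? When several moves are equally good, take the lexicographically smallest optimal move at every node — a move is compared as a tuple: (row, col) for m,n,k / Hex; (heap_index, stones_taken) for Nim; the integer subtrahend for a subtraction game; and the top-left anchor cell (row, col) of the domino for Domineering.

PV length from [X./OO/OX/.X]: 2 plies

[X./OO/OX/.X] X move#1: (0,1):-1/XX/OO/OX/.X, (3,0):+0/X./OO/OX/XX*
[X./OO/OX/XX] O move#2: (0,1):+0/XO/OO/OX/XX*
[XO/OO/OX/XX] end (terminal +0, X#3); searched X./OO/OX/.X to 12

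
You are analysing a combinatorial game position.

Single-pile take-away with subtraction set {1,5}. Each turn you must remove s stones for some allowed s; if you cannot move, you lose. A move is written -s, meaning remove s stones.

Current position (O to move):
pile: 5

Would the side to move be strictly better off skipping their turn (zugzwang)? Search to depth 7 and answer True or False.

[5] O move#1: -1:+1/4*, -5:+1/0
[4] X move#2: -1:-1/3*
[3] O move#3: -1:+1/2*
[2] X move#4: -1:-1/1*
[1] O move#5: -1:+1/0*
[0] end (terminal -1, X#6); searched 5 to 7
suppose O passes — search the same position with X to move:
pass> [5] X move#1: -1:+1/4*, -5:+1/0
pass> [4] O move#2: -1:-1/3*
pass> [3] X move#3: -1:+1/2*
pass> [2] O move#4: -1:-1/1*
pass> [1] X move#5: -1:+1/0*
pass> [0] end (terminal -1, O#6); searched 5 to 7
for O: play +1, pass -1

zugzwang(5, O) = False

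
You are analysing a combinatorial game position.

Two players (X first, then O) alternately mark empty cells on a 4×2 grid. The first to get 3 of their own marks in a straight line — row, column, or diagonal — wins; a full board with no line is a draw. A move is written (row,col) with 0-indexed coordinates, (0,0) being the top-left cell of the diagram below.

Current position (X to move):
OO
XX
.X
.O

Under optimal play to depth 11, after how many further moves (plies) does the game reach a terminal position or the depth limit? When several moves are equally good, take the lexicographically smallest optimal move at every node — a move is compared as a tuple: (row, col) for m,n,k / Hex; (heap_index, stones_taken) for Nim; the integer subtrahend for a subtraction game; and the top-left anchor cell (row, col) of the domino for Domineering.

PV length from [OO/XX/.X/.O]: 2 plies

[OO/XX/.X/.O] X move#1: (2,0):+0/OO/XX/XX/.O*, (3,0):+0/OO/XX/.X/XO
[OO/XX/XX/.O] O move#2: (3,0):+0/OO/XX/XX/OO*
[OO/XX/XX/OO] end (terminal +0, X#3); searched OO/XX/.X/.O to 11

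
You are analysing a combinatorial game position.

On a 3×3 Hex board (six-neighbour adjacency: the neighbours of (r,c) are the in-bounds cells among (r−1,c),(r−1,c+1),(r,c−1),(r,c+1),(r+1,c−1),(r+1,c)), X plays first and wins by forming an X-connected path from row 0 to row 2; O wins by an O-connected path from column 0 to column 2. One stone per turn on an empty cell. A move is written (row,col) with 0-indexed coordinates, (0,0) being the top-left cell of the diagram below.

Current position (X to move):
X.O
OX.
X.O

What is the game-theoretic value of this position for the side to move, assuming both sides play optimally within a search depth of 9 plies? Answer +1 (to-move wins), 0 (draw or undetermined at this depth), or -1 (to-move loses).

p1 X@[X.O/OX./X.O]: (0,1)[XXO/OX./X.O]+1* (1,2)[X.O/OXX/X.O]-1 (2,1)[X.O/OX./XXO]-1
p2 O@[XXO/OX./X.O] terminal -1; root [X.O/OX./X.O] d9

value(X.O/OX./X.O, X) = +1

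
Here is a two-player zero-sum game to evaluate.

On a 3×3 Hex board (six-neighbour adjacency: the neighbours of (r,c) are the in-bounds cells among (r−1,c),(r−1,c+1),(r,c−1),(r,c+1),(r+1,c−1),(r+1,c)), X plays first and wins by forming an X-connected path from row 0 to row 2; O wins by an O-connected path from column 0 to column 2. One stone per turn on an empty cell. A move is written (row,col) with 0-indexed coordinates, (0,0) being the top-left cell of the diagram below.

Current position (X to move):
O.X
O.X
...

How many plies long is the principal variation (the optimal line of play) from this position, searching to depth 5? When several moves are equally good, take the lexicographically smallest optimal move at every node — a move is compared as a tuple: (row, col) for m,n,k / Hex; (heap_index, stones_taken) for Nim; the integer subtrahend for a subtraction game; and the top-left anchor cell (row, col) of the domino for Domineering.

PV length from [O.X/O.X/...]: 5 plies

ply 1, X at O.X/O.X/... | (0,1)=+1→OXX/O.X/...*; (1,1)=+1→O.X/OXX/...; (2,0)=+1→O.X/O.X/X..; (2,1)=+1→O.X/O.X/.X.; (2,2)=+1→O.X/O.X/..X
ply 2, O at OXX/O.X/... | (1,1)=-1→OXX/OOX/...*; (2,0)=-1→OXX/O.X/O..; (2,1)=-1→OXX/O.X/.O.; (2,2)=-1→OXX/O.X/..O
ply 3, X at OXX/OOX/... | (2,0)=+1→OXX/OOX/X..*; (2,1)=+1→OXX/OOX/.X.; (2,2)=+1→OXX/OOX/..X
ply 4, O at OXX/OOX/X.. | (2,1)=-1→OXX/OOX/XO.*; (2,2)=-1→OXX/OOX/X.O
ply 5, X at OXX/OOX/XO. | (2,2)=+1→OXX/OOX/XOX*
ply 6: OXX/OOX/XOX is terminal -1 (O); from O.X/O.X/... depth 5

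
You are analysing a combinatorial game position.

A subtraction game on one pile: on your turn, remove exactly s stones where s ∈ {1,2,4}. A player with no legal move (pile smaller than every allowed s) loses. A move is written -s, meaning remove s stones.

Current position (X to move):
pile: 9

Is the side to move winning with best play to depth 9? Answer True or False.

p1 X@[9]: -1[8]-1* -2[7]-1 -4[5]-1
p2 O@[8]: -1[7]-1 -2[6]+1* -4[4]-1
p3 X@[6]: -1[5]-1* -2[4]-1 -4[2]-1
p4 O@[5]: -1[4]-1 -2[3]+1* -4[1]-1
p5 X@[3]: -1[2]-1* -2[1]-1
p6 O@[2]: -1[1]-1 -2[0]+1*
p7 X@[0] terminal -1; root [9] d9

X winning at [9]: False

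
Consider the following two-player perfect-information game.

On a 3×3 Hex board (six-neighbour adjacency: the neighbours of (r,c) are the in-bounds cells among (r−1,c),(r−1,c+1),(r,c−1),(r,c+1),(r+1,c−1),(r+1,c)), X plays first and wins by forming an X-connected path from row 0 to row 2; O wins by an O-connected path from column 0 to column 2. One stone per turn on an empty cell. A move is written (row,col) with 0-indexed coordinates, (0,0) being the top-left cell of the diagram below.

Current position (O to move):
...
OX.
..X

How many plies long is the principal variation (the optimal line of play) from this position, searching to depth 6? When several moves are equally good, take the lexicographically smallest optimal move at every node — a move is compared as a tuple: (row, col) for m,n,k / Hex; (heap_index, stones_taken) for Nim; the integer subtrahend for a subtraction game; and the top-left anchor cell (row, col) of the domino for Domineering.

PV length from [.../OX./..X]: 4 plies

[.../OX./..X] O move#1: (0,0):-1/O../OX./..X*, (0,1):-1/.O./OX./..X, (0,2):-1/..O/OX./..X, (1,2):-1/.../OXO/..X, (2,0):-1/.../OX./O.X, (2,1):-1/.../OX./.OX
[O../OX./..X] X move#2: (0,1):+1/OX./OX./..X*, (0,2):+1/O.X/OX./..X, (1,2):+1/O../OXX/..X, (2,0):+1/O../OX./X.X, (2,1):+1/O../OX./.XX
[OX./OX./..X] O move#3: (0,2):-1/OXO/OX./..X*, (1,2):-1/OX./OXO/..X, (2,0):-1/OX./OX./O.X, (2,1):-1/OX./OX./.OX
[OXO/OX./..X] X move#4: (1,2):+1/OXO/OXX/..X*, (2,0):+1/OXO/OX./X.X, (2,1):+1/OXO/OX./.XX
[OXO/OXX/..X] end (terminal -1, O#5); searched .../OX./..X to 6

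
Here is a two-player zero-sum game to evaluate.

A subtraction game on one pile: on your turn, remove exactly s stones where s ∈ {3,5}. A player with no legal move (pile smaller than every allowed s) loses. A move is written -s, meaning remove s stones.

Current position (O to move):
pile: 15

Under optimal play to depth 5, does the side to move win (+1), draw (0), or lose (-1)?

value(15, O) = +1

p1 O@[15]: -3[12]-1 -5[10]+1*
p2 X@[10]: -3[7]-1* -5[5]-1
p3 O@[7]: -3[4]-1 -5[2]+1*
p4 X@[2] terminal -1; root [15] d5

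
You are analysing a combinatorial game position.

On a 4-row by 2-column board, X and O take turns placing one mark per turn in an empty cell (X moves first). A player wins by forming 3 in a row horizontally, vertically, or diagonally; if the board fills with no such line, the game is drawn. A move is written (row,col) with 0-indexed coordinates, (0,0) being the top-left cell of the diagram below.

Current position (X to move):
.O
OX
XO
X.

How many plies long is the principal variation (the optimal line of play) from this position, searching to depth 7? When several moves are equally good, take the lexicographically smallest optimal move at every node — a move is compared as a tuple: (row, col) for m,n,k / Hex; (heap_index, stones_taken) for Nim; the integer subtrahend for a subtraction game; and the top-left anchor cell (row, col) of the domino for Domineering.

[.O/OX/XO/X.] X move#1: (0,0):+0/XO/OX/XO/X.*, (3,1):+0/.O/OX/XO/XX
[XO/OX/XO/X.] O move#2: (3,1):+0/XO/OX/XO/XO*
[XO/OX/XO/XO] end (terminal +0, X#3); searched .O/OX/XO/X. to 7

PV length from [.O/OX/XO/X.]: 2 plies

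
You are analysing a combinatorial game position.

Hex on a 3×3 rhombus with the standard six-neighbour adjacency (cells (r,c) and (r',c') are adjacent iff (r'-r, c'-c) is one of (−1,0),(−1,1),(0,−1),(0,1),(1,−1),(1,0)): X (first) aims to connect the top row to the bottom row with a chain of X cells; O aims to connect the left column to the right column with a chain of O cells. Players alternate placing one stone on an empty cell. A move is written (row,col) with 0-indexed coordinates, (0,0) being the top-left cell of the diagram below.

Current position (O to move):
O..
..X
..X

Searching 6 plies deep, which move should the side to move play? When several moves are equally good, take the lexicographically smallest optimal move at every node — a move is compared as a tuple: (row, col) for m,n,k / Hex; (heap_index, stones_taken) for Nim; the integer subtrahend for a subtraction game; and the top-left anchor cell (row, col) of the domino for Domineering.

O's best at [O../..X/..X]: (0,2)

p1 O@[O../..X/..X]: (0,1)[OO./..X/..X]-1 (0,2)[O.O/..X/..X]+1* (1,0)[O../O.X/..X]-1 (1,1)[O../.OX/..X]-1 (2,0)[O../..X/O.X]-1 (2,1)[O../..X/.OX]-1
p2 X@[O.O/..X/..X]: (0,1)[OXO/..X/..X]-1* (1,0)[O.O/X.X/..X]-1 (1,1)[O.O/.XX/..X]-1 (2,0)[O.O/..X/X.X]-1 (2,1)[O.O/..X/.XX]-1
p3 O@[OXO/..X/..X]: (1,0)[OXO/O.X/..X]-1 (1,1)[OXO/.OX/..X]+1* (2,0)[OXO/..X/O.X]-1 (2,1)[OXO/..X/.OX]-1
p4 X@[OXO/.OX/..X]: (1,0)[OXO/XOX/..X]-1* (2,0)[OXO/.OX/X.X]-1 (2,1)[OXO/.OX/.XX]-1
p5 O@[OXO/XOX/..X]: (2,0)[OXO/XOX/O.X]+1* (2,1)[OXO/XOX/.OX]-1
p6 X@[OXO/XOX/O.X] terminal -1; root [O../..X/..X] d6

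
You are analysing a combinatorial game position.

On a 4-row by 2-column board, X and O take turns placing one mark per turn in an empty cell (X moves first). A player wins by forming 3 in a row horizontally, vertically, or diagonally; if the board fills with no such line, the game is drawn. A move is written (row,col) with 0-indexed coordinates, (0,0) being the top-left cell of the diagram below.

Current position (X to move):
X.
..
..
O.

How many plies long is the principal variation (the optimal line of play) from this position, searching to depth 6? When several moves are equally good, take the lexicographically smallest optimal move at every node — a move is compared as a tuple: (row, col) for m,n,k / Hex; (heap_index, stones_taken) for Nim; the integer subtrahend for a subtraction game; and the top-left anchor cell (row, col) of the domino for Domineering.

p1 X@[X./../../O.]: (0,1)[XX/../../O.]+0* (1,0)[X./X./../O.]+0 (1,1)[X./.X/../O.]+0 (2,0)[X./../X./O.]+0 (2,1)[X./../.X/O.]+0 (3,1)[X./../../OX]+0
p2 O@[XX/../../O.]: (1,0)[XX/O./../O.]+0* (1,1)[XX/.O/../O.]+0 (2,0)[XX/../O./O.]+0 (2,1)[XX/../.O/O.]+0 (3,1)[XX/../../OO]+0
p3 X@[XX/O./../O.]: (1,1)[XX/OX/../O.]-1 (2,0)[XX/O./X./O.]+0* (2,1)[XX/O./.X/O.]-1 (3,1)[XX/O./../OX]-1
p4 O@[XX/O./X./O.]: (1,1)[XX/OO/X./O.]+0* (2,1)[XX/O./XO/O.]+0 (3,1)[XX/O./X./OO]+0
p5 X@[XX/OO/X./O.]: (2,1)[XX/OO/XX/O.]+0* (3,1)[XX/OO/X./OX]+0
p6 O@[XX/OO/XX/O.]: (3,1)[XX/OO/XX/OO]+0*
p7 X@[XX/OO/XX/OO] terminal +0; root [X./../../O.] d6

PV length from [X./../../O.]: 6 plies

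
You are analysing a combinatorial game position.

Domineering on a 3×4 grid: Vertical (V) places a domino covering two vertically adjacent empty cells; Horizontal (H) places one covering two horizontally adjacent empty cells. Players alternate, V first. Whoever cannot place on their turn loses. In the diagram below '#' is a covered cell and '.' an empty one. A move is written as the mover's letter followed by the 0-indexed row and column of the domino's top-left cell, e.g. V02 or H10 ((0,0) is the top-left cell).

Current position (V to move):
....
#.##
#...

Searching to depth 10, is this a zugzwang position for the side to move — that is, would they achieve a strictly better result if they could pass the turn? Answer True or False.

[..../#.##/#...] V move#1: V01:-1/.#../####/#...*, V11:-1/..../####/##..
[.#../####/#...] H move#2: H02:+1/.###/####/#...*, H21:+1/.#../####/###., H22:+1/.#../####/#.##
[.###/####/#...] end (terminal -1, V#3); searched ..../#.##/#... to 10
pass branch (H moves first from the same position):
  | [..../#.##/#...] H move#1: H00:+1/##../#.##/#...*, H01:+1/.##./#.##/#..., H02:+1/..##/#.##/#..., H21:+1/..../#.##/###., H22:+1/..../#.##/#.##
  | [##../#.##/#...] V move#2: V11:-1/##../####/##..*
  | [##../####/##..] H move#3: H02:+1/####/####/##..*, H22:+1/##../####/####
  | [####/####/##..] end (terminal -1, V#4); searched ..../#.##/#... to 10
V moving scores -1; V passing scores -1

zugzwang(..../#.##/#..., V) = False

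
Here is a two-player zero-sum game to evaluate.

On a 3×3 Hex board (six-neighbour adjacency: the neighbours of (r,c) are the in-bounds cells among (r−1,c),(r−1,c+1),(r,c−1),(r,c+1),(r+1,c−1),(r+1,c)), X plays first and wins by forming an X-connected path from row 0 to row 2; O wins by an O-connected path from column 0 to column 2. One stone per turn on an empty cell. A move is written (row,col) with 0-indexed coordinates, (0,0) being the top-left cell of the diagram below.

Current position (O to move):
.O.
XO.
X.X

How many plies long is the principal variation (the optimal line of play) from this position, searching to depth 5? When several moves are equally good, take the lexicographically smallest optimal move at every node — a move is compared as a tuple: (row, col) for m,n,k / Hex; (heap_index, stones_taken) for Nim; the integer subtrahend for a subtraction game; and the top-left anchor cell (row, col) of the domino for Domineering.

[.O./XO./X.X] O move#1: (0,0):+1/OO./XO./X.X*, (0,2):-1/.OO/XO./X.X, (1,2):-1/.O./XOO/X.X, (2,1):-1/.O./XO./XOX
[OO./XO./X.X] X move#2: (0,2):-1/OOX/XO./X.X*, (1,2):-1/OO./XOX/X.X, (2,1):-1/OO./XO./XXX
[OOX/XO./X.X] O move#3: (1,2):+1/OOX/XOO/X.X*, (2,1):-1/OOX/XO./XOX
[OOX/XOO/X.X] end (terminal -1, X#4); searched .O./XO./X.X to 5

PV length from [.O./XO./X.X]: 3 plies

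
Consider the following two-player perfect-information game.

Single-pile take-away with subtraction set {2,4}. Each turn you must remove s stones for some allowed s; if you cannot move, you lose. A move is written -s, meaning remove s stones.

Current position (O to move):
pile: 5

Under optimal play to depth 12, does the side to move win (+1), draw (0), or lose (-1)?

[5] O move#1: -2:-1/3, -4:+1/1*
[1] end (terminal -1, X#2); searched 5 to 12

value(5, O) = +1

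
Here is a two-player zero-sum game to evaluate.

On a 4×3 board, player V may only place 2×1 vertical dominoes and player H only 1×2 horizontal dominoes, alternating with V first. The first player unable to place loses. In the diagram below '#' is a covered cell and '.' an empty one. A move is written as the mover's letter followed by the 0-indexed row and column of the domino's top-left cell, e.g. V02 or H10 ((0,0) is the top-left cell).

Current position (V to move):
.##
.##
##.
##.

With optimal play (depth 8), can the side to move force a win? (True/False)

V winning at [.##/.##/##./##.]: True

ply 1, V at .##/.##/##./##. | V00=+1→###/###/##./##.*; V22=+1→.##/.##/###/###
ply 2: ###/###/##./##. is terminal -1 (H); from .##/.##/##./##. depth 8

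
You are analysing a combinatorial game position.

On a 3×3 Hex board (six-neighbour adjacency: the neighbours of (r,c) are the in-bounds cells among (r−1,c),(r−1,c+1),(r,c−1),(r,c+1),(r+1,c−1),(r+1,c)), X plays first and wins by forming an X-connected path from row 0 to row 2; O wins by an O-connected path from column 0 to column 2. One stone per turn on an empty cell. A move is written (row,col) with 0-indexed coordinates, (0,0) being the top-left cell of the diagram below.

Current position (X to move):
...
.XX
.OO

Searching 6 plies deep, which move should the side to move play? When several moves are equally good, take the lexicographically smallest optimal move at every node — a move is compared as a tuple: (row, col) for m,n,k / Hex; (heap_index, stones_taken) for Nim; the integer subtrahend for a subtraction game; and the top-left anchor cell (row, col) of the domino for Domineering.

p1 X@[.../.XX/.OO]: (0,0)[X../.XX/.OO]-1 (0,1)[.X./.XX/.OO]-1 (0,2)[..X/.XX/.OO]-1 (1,0)[.../XXX/.OO]-1 (2,0)[.../.XX/XOO]+1*
p2 O@[.../.XX/XOO]: (0,0)[O../.XX/XOO]-1* (0,1)[.O./.XX/XOO]-1 (0,2)[..O/.XX/XOO]-1 (1,0)[.../OXX/XOO]-1
p3 X@[O../.XX/XOO]: (0,1)[OX./.XX/XOO]+1* (0,2)[O.X/.XX/XOO]+1 (1,0)[O../XXX/XOO]+1
p4 O@[OX./.XX/XOO] terminal -1; root [.../.XX/.OO] d6

X's best at [.../.XX/.OO]: (2,0)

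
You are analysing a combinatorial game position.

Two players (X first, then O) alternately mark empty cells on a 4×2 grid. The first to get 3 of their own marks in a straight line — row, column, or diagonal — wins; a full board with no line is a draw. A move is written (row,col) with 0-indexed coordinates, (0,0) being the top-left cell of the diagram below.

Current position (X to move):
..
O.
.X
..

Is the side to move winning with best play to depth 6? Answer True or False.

ply 1, X at ../O./.X/.. | (0,0)=+0→X./O./.X/..; (0,1)=+0→.X/O./.X/..; (1,1)=+1→../OX/.X/..*; (2,0)=+0→../O./XX/..; (3,0)=+0→../O./.X/X.; (3,1)=+0→../O./.X/.X
ply 2, O at ../OX/.X/.. | (0,0)=-1→O./OX/.X/..*; (0,1)=-1→.O/OX/.X/..; (2,0)=-1→../OX/OX/..; (3,0)=-1→../OX/.X/O.; (3,1)=-1→../OX/.X/.O
ply 3, X at O./OX/.X/.. | (0,1)=+1→OX/OX/.X/..*; (2,0)=+1→O./OX/XX/..; (3,0)=-1→O./OX/.X/X.; (3,1)=+1→O./OX/.X/.X
ply 4: OX/OX/.X/.. is terminal -1 (O); from ../O./.X/.. depth 6

X winning at [../O./.X/..]: True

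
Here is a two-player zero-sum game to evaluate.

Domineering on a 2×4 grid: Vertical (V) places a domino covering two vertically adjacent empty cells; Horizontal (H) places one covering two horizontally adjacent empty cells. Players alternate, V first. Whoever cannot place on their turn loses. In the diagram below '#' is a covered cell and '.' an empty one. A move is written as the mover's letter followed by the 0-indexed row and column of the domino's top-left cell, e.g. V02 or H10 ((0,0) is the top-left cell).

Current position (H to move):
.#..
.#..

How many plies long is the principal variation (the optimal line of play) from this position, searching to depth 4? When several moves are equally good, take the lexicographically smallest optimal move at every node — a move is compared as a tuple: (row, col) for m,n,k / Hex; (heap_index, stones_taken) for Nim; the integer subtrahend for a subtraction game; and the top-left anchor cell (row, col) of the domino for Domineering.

[.#../.#..] H move#1: H02:+1/.###/.#..*, H12:+1/.#../.###
[.###/.#..] V move#2: V00:-1/####/##..*
[####/##..] H move#3: H12:+1/####/####*
[####/####] end (terminal -1, V#4); searched .#../.#.. to 4

PV length from [.#../.#..]: 3 plies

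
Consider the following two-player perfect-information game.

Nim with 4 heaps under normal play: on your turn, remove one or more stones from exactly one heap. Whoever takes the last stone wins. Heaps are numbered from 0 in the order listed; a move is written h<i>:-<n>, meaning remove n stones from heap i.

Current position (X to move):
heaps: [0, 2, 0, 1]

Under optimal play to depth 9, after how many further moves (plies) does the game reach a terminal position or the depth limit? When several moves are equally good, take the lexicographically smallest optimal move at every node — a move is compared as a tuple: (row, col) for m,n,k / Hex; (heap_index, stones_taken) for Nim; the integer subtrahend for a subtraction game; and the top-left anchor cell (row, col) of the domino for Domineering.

PV length from [(0,2,0,1)]: 3 plies

ply 1, X at (0,2,0,1) | h1:-1=+1→(0,1,0,1)*; h1:-2=-1→(0,0,0,1); h3:-1=-1→(0,2,0,0)
ply 2, O at (0,1,0,1) | h1:-1=-1→(0,0,0,1)*; h3:-1=-1→(0,1,0,0)
ply 3, X at (0,0,0,1) | h3:-1=+1→(0,0,0,0)*
ply 4: (0,0,0,0) is terminal -1 (O); from (0,2,0,1) depth 9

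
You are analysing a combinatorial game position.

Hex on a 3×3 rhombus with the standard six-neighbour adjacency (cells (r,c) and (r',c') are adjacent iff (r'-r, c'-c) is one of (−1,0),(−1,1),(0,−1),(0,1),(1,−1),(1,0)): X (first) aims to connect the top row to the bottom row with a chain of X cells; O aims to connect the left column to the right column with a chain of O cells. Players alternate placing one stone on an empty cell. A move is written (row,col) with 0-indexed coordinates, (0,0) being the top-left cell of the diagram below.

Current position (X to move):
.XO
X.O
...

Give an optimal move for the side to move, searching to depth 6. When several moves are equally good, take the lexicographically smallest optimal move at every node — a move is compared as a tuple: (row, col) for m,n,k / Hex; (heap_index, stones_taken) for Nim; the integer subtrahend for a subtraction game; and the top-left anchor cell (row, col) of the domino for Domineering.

p1 X@[.XO/X.O/...]: (0,0)[XXO/X.O/...]-1 (1,1)[.XO/XXO/...]+1* (2,0)[.XO/X.O/X..]+1 (2,1)[.XO/X.O/.X.]+1 (2,2)[.XO/X.O/..X]-1
p2 O@[.XO/XXO/...]: (0,0)[OXO/XXO/...]-1* (2,0)[.XO/XXO/O..]-1 (2,1)[.XO/XXO/.O.]-1 (2,2)[.XO/XXO/..O]-1
p3 X@[OXO/XXO/...]: (2,0)[OXO/XXO/X..]+1* (2,1)[OXO/XXO/.X.]+1 (2,2)[OXO/XXO/..X]+1
p4 O@[OXO/XXO/X..] terminal -1; root [.XO/X.O/...] d6

X's best at [.XO/X.O/...]: (1,1)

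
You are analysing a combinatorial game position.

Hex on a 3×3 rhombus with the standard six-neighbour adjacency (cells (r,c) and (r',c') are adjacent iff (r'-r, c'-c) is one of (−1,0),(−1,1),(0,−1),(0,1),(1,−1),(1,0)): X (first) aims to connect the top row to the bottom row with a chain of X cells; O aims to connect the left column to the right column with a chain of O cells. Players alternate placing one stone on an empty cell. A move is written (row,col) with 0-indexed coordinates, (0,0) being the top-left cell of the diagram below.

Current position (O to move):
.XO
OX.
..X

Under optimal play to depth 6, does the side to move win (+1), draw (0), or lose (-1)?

p1 O@[.XO/OX./..X]: (0,0)[OXO/OX./..X]-1* (1,2)[.XO/OXO/..X]-1 (2,0)[.XO/OX./O.X]-1 (2,1)[.XO/OX./.OX]-1
p2 X@[OXO/OX./..X]: (1,2)[OXO/OXX/..X]+1* (2,0)[OXO/OX./X.X]+1 (2,1)[OXO/OX./.XX]+1
p3 O@[OXO/OXX/..X] terminal -1; root [.XO/OX./..X] d6

value(.XO/OX./..X, O) = -1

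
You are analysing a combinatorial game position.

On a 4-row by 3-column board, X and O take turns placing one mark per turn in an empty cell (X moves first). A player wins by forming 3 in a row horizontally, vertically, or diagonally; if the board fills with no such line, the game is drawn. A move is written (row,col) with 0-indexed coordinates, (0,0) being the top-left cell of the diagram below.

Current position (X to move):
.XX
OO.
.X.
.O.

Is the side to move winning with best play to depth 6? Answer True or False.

ply 1, X at .XX/OO./.X./.O. | (0,0)=+1→XXX/OO./.X./.O.*; (1,2)=+1→.XX/OOX/.X./.O.; (2,0)=-1→.XX/OO./XX./.O.; (2,2)=-1→.XX/OO./.XX/.O.; (3,0)=-1→.XX/OO./.X./XO.; (3,2)=-1→.XX/OO./.X./.OX
ply 2: XXX/OO./.X./.O. is terminal -1 (O); from .XX/OO./.X./.O. depth 6

X winning at [.XX/OO./.X./.O.]: True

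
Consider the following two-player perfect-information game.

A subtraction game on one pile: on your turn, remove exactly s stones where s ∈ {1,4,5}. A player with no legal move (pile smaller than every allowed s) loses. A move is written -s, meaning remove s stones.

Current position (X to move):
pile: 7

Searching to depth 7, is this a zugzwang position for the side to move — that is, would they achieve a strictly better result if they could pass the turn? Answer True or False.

zugzwang(7, X) = False

p1 X@[7]: -1[6]-1 -4[3]-1 -5[2]+1*
p2 O@[2]: -1[1]-1*
p3 X@[1]: -1[0]+1*
p4 O@[0] terminal -1; root [7] d7
pass branch (O moves first from the same position):
  | p1 O@[7]: -1[6]-1 -4[3]-1 -5[2]+1*
  | p2 X@[2]: -1[1]-1*
  | p3 O@[1]: -1[0]+1*
  | p4 X@[0] terminal -1; root [7] d7
X moving scores +1; X passing scores -1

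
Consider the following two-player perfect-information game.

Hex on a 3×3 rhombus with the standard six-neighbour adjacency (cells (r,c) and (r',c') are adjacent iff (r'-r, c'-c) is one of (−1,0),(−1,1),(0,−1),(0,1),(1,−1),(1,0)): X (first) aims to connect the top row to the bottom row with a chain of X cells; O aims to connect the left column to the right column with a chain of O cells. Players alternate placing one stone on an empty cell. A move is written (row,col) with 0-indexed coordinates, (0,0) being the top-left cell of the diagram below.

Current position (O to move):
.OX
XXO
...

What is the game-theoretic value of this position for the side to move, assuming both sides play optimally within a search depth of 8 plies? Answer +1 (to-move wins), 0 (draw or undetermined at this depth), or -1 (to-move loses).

ply 1, O at .OX/XXO/... | (0,0)=-1→OOX/XXO/...*; (2,0)=-1→.OX/XXO/O..; (2,1)=-1→.OX/XXO/.O.; (2,2)=-1→.OX/XXO/..O
ply 2, X at OOX/XXO/... | (2,0)=+1→OOX/XXO/X..*; (2,1)=+1→OOX/XXO/.X.; (2,2)=+1→OOX/XXO/..X
ply 3: OOX/XXO/X.. is terminal -1 (O); from .OX/XXO/... depth 8

value(.OX/XXO/..., O) = -1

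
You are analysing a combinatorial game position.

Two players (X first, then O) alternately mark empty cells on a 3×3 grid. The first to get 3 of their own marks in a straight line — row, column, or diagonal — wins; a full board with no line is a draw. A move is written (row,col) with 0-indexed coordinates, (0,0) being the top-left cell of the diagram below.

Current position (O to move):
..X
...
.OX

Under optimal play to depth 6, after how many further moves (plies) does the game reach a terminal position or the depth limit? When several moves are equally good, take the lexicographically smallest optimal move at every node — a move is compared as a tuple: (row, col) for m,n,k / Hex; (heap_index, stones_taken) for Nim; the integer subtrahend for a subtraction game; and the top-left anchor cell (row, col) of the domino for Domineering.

PV length from [..X/.../.OX]: 6 plies

ply 1, O at ..X/.../.OX | (0,0)=-1→O.X/.../.OX*; (0,1)=-1→.OX/.../.OX; (1,0)=-1→..X/O../.OX; (1,1)=-1→..X/.O./.OX; (1,2)=-1→..X/..O/.OX; (2,0)=-1→..X/.../OOX
ply 2, X at O.X/.../.OX | (0,1)=+0→OXX/.../.OX; (1,0)=+0→O.X/X../.OX; (1,1)=+1→O.X/.X./.OX*; (1,2)=+1→O.X/..X/.OX; (2,0)=+1→O.X/.../XOX
ply 3, O at O.X/.X./.OX | (0,1)=-1→OOX/.X./.OX*; (1,0)=-1→O.X/OX./.OX; (1,2)=-1→O.X/.XO/.OX; (2,0)=-1→O.X/.X./OOX
ply 4, X at OOX/.X./.OX | (1,0)=+1→OOX/XX./.OX*; (1,2)=+1→OOX/.XX/.OX; (2,0)=+1→OOX/.X./XOX
ply 5, O at OOX/XX./.OX | (1,2)=-1→OOX/XXO/.OX*; (2,0)=-1→OOX/XX./OOX
ply 6, X at OOX/XXO/.OX | (2,0)=+1→OOX/XXO/XOX*
ply 7: OOX/XXO/XOX is terminal -1 (O); from ..X/.../.OX depth 6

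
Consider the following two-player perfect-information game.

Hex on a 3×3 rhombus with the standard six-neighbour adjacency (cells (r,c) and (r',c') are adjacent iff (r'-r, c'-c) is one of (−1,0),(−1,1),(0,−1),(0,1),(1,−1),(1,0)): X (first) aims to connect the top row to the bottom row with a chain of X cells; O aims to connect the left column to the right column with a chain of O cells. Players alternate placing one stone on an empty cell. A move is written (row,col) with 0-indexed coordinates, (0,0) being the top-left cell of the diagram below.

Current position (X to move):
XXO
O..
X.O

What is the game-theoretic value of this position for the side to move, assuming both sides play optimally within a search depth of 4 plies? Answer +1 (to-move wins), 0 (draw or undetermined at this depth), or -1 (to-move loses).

value(XXO/O../X.O, X) = +1

ply 1, X at XXO/O../X.O | (1,1)=+1→XXO/OX./X.O*; (1,2)=-1→XXO/O.X/X.O; (2,1)=-1→XXO/O../XXO
ply 2: XXO/OX./X.O is terminal -1 (O); from XXO/O../X.O depth 4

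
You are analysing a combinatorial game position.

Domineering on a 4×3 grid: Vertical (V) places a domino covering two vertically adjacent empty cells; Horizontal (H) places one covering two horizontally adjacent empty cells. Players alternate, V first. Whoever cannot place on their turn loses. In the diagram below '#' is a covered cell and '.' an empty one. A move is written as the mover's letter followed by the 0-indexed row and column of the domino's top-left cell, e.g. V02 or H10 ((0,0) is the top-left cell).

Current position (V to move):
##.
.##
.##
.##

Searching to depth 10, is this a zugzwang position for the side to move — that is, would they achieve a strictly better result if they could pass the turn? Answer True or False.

ply 1, V at ##./.##/.##/.## | V10=+1→##./###/###/.##*; V20=+1→##./.##/###/###
ply 2: ##./###/###/.## is terminal -1 (H); from ##./.##/.##/.## depth 10
pass branch (H moves first from the same position):
  | ply 1: ##./.##/.##/.## is terminal -1 (H); from ##./.##/.##/.## depth 10
V moving scores +1; V passing scores +1

zugzwang(##./.##/.##/.##, V) = False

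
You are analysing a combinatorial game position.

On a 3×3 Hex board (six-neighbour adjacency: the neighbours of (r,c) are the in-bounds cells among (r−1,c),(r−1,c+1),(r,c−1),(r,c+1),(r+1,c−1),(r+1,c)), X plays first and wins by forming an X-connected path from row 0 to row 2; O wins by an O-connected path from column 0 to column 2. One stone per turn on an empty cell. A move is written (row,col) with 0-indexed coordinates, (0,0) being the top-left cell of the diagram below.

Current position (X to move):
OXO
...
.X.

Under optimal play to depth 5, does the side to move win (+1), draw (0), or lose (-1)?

value(OXO/.../.X., X) = +1

p1 X@[OXO/.../.X.]: (1,0)[OXO/X../.X.]+1* (1,1)[OXO/.X./.X.]+1 (1,2)[OXO/..X/.X.]-1 (2,0)[OXO/.../XX.]+1 (2,2)[OXO/.../.XX]-1
p2 O@[OXO/X../.X.]: (1,1)[OXO/XO./.X.]-1* (1,2)[OXO/X.O/.X.]-1 (2,0)[OXO/X../OX.]-1 (2,2)[OXO/X../.XO]-1
p3 X@[OXO/XO./.X.]: (1,2)[OXO/XOX/.X.]-1 (2,0)[OXO/XO./XX.]+1* (2,2)[OXO/XO./.XX]-1
p4 O@[OXO/XO./XX.] terminal -1; root [OXO/.../.X.] d5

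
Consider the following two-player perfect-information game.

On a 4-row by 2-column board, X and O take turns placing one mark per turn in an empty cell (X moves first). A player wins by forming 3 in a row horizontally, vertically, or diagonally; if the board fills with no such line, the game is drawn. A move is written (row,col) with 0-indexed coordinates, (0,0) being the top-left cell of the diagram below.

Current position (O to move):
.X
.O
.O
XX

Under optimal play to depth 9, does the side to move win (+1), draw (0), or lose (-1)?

value(.X/.O/.O/XX, O) = 0

[.X/.O/.O/XX] O move#1: (0,0):+0/OX/.O/.O/XX*, (1,0):+0/.X/OO/.O/XX, (2,0):+0/.X/.O/OO/XX
[OX/.O/.O/XX] X move#2: (1,0):+0/OX/XO/.O/XX*, (2,0):+0/OX/.O/XO/XX
[OX/XO/.O/XX] O move#3: (2,0):+0/OX/XO/OO/XX*
[OX/XO/OO/XX] end (terminal +0, X#4); searched .X/.O/.O/XX to 9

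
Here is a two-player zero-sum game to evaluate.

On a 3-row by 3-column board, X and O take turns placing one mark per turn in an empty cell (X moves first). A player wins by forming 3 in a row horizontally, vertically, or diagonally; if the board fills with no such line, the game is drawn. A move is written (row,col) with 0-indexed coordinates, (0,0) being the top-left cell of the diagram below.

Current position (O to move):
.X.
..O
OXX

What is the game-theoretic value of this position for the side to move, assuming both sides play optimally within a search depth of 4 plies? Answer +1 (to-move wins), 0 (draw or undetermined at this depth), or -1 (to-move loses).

value(.X./..O/OXX, O) = +1

[.X./..O/OXX] O move#1: (0,0):-1/OX./..O/OXX, (0,2):-1/.XO/..O/OXX, (1,0):-1/.X./O.O/OXX, (1,1):+1/.X./.OO/OXX*
[.X./.OO/OXX] X move#2: (0,0):-1/XX./.OO/OXX*, (0,2):-1/.XX/.OO/OXX, (1,0):-1/.X./XOO/OXX
[XX./.OO/OXX] O move#3: (0,2):+1/XXO/.OO/OXX*, (1,0):+1/XX./OOO/OXX
[XXO/.OO/OXX] end (terminal -1, X#4); searched .X./..O/OXX to 4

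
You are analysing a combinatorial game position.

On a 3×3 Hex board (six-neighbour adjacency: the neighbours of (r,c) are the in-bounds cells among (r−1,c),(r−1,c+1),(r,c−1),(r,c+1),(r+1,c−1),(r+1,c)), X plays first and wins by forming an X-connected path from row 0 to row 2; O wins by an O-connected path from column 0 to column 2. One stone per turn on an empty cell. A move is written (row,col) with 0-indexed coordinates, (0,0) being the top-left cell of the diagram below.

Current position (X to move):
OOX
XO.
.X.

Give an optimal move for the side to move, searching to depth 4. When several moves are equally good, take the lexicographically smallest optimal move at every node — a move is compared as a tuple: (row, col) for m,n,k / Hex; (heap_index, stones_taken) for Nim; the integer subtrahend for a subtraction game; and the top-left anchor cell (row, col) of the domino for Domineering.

ply 1, X at OOX/XO./.X. | (1,2)=+1→OOX/XOX/.X.*; (2,0)=-1→OOX/XO./XX.; (2,2)=-1→OOX/XO./.XX
ply 2: OOX/XOX/.X. is terminal -1 (O); from OOX/XO./.X. depth 4

X's best at [OOX/XO./.X.]: (1,2)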